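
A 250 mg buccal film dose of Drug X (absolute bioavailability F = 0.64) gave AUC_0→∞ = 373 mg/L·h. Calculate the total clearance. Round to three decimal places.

CL = F × Dose / AUC_0→∞
   = 0.64 × 250 / 373 = 0.428954 L/h

CL = 0.429 L/h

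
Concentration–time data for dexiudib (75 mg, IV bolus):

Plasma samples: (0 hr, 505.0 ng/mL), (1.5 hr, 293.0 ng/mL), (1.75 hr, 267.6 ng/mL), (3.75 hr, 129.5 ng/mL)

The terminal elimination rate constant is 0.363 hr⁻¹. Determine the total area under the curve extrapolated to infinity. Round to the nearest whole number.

AUC = 1422 ng/mL·hr

Trapezoidal AUC_0→3.75:
  [0→1.5]: (505.0+293.0)/2 × 1.5 = 598.5
  [1.5→1.75]: (293.0+267.6)/2 × 0.25 = 70.075
  [1.75→3.75]: (267.6+129.5)/2 × 2 = 397.1
  Sum = 1065.675 ng/mL·hr
Extrapolated tail: C_last / k_e = 129.5 / 0.363 = 356.749
AUC_0→∞ = 1065.675 + 356.749 = 1422.424 ng/mL·hr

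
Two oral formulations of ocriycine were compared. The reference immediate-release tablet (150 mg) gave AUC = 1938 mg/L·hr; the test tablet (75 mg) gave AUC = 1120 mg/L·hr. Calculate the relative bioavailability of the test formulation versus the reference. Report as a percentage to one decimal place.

F_rel = 115.6%

F_rel = (AUC_test/D_test) / (AUC_ref/D_ref)
      = (1120/75) / (1938/150)
      = 14.9333 / 12.92 = 1.1558 = 115.58%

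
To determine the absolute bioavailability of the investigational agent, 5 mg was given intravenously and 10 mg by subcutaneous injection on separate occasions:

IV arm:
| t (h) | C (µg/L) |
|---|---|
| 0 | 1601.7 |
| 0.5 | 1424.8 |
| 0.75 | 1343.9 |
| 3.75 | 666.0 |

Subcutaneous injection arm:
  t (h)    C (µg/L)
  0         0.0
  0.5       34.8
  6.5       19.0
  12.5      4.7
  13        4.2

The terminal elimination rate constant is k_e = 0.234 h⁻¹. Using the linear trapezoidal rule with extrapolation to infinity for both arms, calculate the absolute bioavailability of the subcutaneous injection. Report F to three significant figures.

F = 0.0188

Trapezoidal AUC_0→3.75 (IV):
  [0→0.5]: (1601.7+1424.8)/2 × 0.5 = 756.625
  [0.5→0.75]: (1424.8+1343.9)/2 × 0.25 = 346.0875
  [0.75→3.75]: (1343.9+666.0)/2 × 3 = 3014.85
  Sum = 4117.5625 µg/L·h
IV tail: 666.0/0.234 = 2846.154; AUC_iv,0→∞ = 4117.5625 + 2846.154 = 6963.7165 µg/L·h
Trapezoidal AUC_0→13 (subcutaneous injection):
  [0→0.5]: (0.0+34.8)/2 × 0.5 = 8.7
  [0.5→6.5]: (34.8+19.0)/2 × 6 = 161.4
  [6.5→12.5]: (19.0+4.7)/2 × 6 = 71.1
  [12.5→13]: (4.7+4.2)/2 × 0.5 = 2.225
  Sum = 243.425 µg/L·h
subcutaneous injection tail: 4.2/0.234 = 17.949; AUC_ev,0→∞ = 243.425 + 17.949 = 261.374 µg/L·h
F = (AUC_ev/D_ev)/(AUC_iv/D_iv) = (261.374/10)/(6963.7165/5) = 26.1374/1392.7433 = 0.0188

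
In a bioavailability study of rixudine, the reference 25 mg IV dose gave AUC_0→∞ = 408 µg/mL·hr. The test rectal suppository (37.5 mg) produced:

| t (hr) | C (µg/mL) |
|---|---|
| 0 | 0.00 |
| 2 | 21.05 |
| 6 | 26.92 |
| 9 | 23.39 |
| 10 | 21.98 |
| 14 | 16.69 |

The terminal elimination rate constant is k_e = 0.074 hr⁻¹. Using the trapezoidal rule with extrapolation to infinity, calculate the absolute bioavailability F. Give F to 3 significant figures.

F = 0.846

Trapezoidal AUC_0→14 (rectal suppository):
  [0→2]: (0.00+21.05)/2 × 2 = 21.05
  [2→6]: (21.05+26.92)/2 × 4 = 95.94
  [6→9]: (26.92+23.39)/2 × 3 = 75.465
  [9→10]: (23.39+21.98)/2 × 1 = 22.685
  [10→14]: (21.98+16.69)/2 × 4 = 77.34
  Sum = 292.48 µg/mL·hr
Tail: C_last/k_e = 16.69/0.074 = 225.541
AUC_0→∞ (rectal suppository) = 292.48 + 225.541 = 518.021 µg/mL·hr
F = (AUC_ev/D_ev)/(AUC_iv/D_iv) = (518.021/37.5)/(408/25) = 13.8139/16.32 = 0.8464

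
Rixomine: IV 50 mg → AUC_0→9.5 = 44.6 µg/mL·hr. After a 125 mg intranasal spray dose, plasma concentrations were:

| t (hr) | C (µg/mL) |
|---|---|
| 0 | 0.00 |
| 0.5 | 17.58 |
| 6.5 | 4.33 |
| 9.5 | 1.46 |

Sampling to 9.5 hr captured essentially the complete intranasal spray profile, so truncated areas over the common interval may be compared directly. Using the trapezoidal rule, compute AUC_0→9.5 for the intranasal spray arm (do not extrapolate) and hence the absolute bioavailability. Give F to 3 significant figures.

Trapezoidal AUC_0→9.5 (intranasal spray):
  [0→0.5]: (0.00+17.58)/2 × 0.5 = 4.395
  [0.5→6.5]: (17.58+4.33)/2 × 6 = 65.73
  [6.5→9.5]: (4.33+1.46)/2 × 3 = 8.685
  Sum = 78.81 µg/mL·hr
F = (AUC_ev/D_ev)/(AUC_iv/D_iv) = (78.81/125)/(44.6/50) = 0.63048/0.892 = 0.7068

F = 0.707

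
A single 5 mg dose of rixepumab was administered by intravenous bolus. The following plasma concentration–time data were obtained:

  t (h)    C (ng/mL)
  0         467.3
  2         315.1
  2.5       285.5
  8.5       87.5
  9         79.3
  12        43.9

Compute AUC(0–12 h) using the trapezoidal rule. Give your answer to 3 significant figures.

Trapezoidal AUC_0→12:
  [0→2]: (467.3+315.1)/2 × 2 = 782.4
  [2→2.5]: (315.1+285.5)/2 × 0.5 = 150.15
  [2.5→8.5]: (285.5+87.5)/2 × 6 = 1119.0
  [8.5→9]: (87.5+79.3)/2 × 0.5 = 41.7
  [9→12]: (79.3+43.9)/2 × 3 = 184.8
  Sum = 2278.05 ng/mL·h

AUC = 2280 ng/mL·h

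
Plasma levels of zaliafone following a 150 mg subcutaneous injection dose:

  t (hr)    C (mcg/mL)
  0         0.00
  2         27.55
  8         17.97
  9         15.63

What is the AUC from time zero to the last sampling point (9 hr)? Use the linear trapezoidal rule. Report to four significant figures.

Trapezoidal AUC_0→9:
  [0→2]: (0.00+27.55)/2 × 2 = 27.55
  [2→8]: (27.55+17.97)/2 × 6 = 136.56
  [8→9]: (17.97+15.63)/2 × 1 = 16.8
  Sum = 180.91 mcg/mL·hr

AUC = 180.9 mcg/mL·hr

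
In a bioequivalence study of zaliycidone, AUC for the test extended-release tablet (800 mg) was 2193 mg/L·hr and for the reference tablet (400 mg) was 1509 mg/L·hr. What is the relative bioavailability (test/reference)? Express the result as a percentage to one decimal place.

F_rel = 72.7%

F_rel = (AUC_test/D_test) / (AUC_ref/D_ref)
      = (2193/800) / (1509/400)
      = 2.74125 / 3.7725 = 0.7266 = 72.66%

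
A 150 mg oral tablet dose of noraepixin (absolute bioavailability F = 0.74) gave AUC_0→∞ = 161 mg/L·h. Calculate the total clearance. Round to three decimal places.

CL = F × Dose / AUC_0→∞
   = 0.74 × 150 / 161 = 0.689441 L/h

CL = 0.689 L/h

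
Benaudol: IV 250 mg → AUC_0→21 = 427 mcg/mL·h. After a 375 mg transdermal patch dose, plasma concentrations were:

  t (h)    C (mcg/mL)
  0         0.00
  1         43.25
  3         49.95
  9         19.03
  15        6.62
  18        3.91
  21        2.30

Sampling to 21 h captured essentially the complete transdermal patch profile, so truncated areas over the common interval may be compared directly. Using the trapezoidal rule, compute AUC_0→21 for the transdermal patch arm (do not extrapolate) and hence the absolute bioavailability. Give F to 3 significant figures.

F = 0.662

Trapezoidal AUC_0→21 (transdermal patch):
  [0→1]: (0.00+43.25)/2 × 1 = 21.625
  [1→3]: (43.25+49.95)/2 × 2 = 93.2
  [3→9]: (49.95+19.03)/2 × 6 = 206.94
  [9→15]: (19.03+6.62)/2 × 6 = 76.95
  [15→18]: (6.62+3.91)/2 × 3 = 15.795
  [18→21]: (3.91+2.30)/2 × 3 = 9.315
  Sum = 423.825 mcg/mL·h
F = (AUC_ev/D_ev)/(AUC_iv/D_iv) = (423.825/375)/(427/250) = 1.1302/1.708 = 0.6617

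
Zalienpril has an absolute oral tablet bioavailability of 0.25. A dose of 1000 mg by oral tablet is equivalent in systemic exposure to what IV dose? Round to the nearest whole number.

Systemic exposure from an extravascular dose = F × D_ev, so the equivalent IV dose is F × D_ev.
D_iv = F × D_ev = 0.25 × 1000 = 250 mg

D_iv = 250 mg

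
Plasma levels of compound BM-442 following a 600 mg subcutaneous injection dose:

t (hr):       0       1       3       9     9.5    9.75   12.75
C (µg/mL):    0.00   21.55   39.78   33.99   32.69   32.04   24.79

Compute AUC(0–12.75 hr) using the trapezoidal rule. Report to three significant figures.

Trapezoidal AUC_0→12.75:
  [0→1]: (0.00+21.55)/2 × 1 = 10.775
  [1→3]: (21.55+39.78)/2 × 2 = 61.33
  [3→9]: (39.78+33.99)/2 × 6 = 221.31
  [9→9.5]: (33.99+32.69)/2 × 0.5 = 16.67
  [9.5→9.75]: (32.69+32.04)/2 × 0.25 = 8.09125
  [9.75→12.75]: (32.04+24.79)/2 × 3 = 85.245
  Sum = 403.42125 µg/mL·hr

AUC = 403 µg/mL·hr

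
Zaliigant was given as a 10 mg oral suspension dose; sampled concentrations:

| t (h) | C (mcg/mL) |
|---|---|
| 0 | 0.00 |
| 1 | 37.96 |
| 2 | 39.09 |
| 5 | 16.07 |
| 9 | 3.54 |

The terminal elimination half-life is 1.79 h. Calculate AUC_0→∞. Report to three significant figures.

Trapezoidal AUC_0→9:
  [0→1]: (0.00+37.96)/2 × 1 = 18.98
  [1→2]: (37.96+39.09)/2 × 1 = 38.525
  [2→5]: (39.09+16.07)/2 × 3 = 82.74
  [5→9]: (16.07+3.54)/2 × 4 = 39.22
  Sum = 179.465 mcg/mL·h
k_e = ln2 / t½ = 0.693147 / 1.79 = 0.3872 h^-1
Extrapolated tail: C_last / k_e = 3.54 / 0.3872 = 9.143
AUC_0→∞ = 179.465 + 9.143 = 188.608 mcg/mL·h

AUC = 189 mcg/mL·h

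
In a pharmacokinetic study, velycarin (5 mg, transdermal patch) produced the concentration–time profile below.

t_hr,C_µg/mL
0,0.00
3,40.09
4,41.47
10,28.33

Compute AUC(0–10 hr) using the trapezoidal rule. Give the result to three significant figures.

AUC = 310 µg/mL·hr

Trapezoidal AUC_0→10:
  [0→3]: (0.00+40.09)/2 × 3 = 60.135
  [3→4]: (40.09+41.47)/2 × 1 = 40.78
  [4→10]: (41.47+28.33)/2 × 6 = 209.4
  Sum = 310.315 µg/mL·hr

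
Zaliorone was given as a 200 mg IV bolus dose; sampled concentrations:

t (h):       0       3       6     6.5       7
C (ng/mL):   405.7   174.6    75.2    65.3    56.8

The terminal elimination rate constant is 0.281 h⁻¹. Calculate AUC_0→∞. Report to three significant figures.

AUC = 1510 ng/mL·h

Trapezoidal AUC_0→7:
  [0→3]: (405.7+174.6)/2 × 3 = 870.45
  [3→6]: (174.6+75.2)/2 × 3 = 374.7
  [6→6.5]: (75.2+65.3)/2 × 0.5 = 35.125
  [6.5→7]: (65.3+56.8)/2 × 0.5 = 30.525
  Sum = 1310.8 ng/mL·h
Extrapolated tail: C_last / k_e = 56.8 / 0.281 = 202.135
AUC_0→∞ = 1310.8 + 202.135 = 1512.935 ng/mL·h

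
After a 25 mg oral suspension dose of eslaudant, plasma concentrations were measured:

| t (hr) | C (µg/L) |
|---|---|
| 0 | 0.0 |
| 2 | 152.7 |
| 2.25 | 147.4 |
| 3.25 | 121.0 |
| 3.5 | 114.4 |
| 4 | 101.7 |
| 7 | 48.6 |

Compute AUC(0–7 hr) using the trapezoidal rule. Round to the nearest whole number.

Trapezoidal AUC_0→7:
  [0→2]: (0.0+152.7)/2 × 2 = 152.7
  [2→2.25]: (152.7+147.4)/2 × 0.25 = 37.5125
  [2.25→3.25]: (147.4+121.0)/2 × 1 = 134.2
  [3.25→3.5]: (121.0+114.4)/2 × 0.25 = 29.425
  [3.5→4]: (114.4+101.7)/2 × 0.5 = 54.025
  [4→7]: (101.7+48.6)/2 × 3 = 225.45
  Sum = 633.3125 µg/L·hr

AUC = 633 µg/L·hr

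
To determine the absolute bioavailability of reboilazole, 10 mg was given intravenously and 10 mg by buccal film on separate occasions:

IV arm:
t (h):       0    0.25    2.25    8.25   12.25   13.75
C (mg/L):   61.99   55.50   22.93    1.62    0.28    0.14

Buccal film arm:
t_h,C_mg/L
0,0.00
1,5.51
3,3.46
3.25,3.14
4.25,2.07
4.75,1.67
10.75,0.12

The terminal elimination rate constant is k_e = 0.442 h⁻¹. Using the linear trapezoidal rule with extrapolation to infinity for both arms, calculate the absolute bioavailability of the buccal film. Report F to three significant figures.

Trapezoidal AUC_0→13.75 (IV):
  [0→0.25]: (61.99+55.50)/2 × 0.25 = 14.68625
  [0.25→2.25]: (55.50+22.93)/2 × 2 = 78.43
  [2.25→8.25]: (22.93+1.62)/2 × 6 = 73.65
  [8.25→12.25]: (1.62+0.28)/2 × 4 = 3.8
  [12.25→13.75]: (0.28+0.14)/2 × 1.5 = 0.315
  Sum = 170.88125 mg/L·h
IV tail: 0.14/0.442 = 0.317; AUC_iv,0→∞ = 170.88125 + 0.317 = 171.19825 mg/L·h
Trapezoidal AUC_0→10.75 (buccal film):
  [0→1]: (0.00+5.51)/2 × 1 = 2.755
  [1→3]: (5.51+3.46)/2 × 2 = 8.97
  [3→3.25]: (3.46+3.14)/2 × 0.25 = 0.825
  [3.25→4.25]: (3.14+2.07)/2 × 1 = 2.605
  [4.25→4.75]: (2.07+1.67)/2 × 0.5 = 0.935
  [4.75→10.75]: (1.67+0.12)/2 × 6 = 5.37
  Sum = 21.46 mg/L·h
buccal film tail: 0.12/0.442 = 0.271; AUC_ev,0→∞ = 21.46 + 0.271 = 21.731 mg/L·h
F = (AUC_ev/D_ev)/(AUC_iv/D_iv) = (21.731/10)/(171.19825/10) = 2.1731/17.119825 = 0.1269

F = 0.127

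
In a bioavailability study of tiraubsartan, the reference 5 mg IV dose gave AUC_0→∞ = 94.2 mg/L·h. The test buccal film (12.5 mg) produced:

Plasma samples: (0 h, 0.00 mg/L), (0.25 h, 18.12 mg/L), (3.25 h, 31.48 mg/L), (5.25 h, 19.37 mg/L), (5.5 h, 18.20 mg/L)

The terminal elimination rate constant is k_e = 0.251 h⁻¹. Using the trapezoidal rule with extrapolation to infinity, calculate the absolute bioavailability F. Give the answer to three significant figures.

F = 0.869

Trapezoidal AUC_0→5.5 (buccal film):
  [0→0.25]: (0.00+18.12)/2 × 0.25 = 2.265
  [0.25→3.25]: (18.12+31.48)/2 × 3 = 74.4
  [3.25→5.25]: (31.48+19.37)/2 × 2 = 50.85
  [5.25→5.5]: (19.37+18.20)/2 × 0.25 = 4.69625
  Sum = 132.21125 mg/L·h
Tail: C_last/k_e = 18.20/0.251 = 72.510
AUC_0→∞ (buccal film) = 132.21125 + 72.510 = 204.72125 mg/L·h
F = (AUC_ev/D_ev)/(AUC_iv/D_iv) = (204.72125/12.5)/(94.2/5) = 16.3777/18.84 = 0.8693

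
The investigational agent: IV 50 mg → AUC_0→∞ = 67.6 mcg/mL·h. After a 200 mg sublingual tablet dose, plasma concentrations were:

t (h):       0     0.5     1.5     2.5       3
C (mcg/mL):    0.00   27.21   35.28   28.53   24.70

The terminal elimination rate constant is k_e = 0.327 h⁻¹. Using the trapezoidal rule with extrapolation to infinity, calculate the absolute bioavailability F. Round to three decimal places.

Trapezoidal AUC_0→3 (sublingual tablet):
  [0→0.5]: (0.00+27.21)/2 × 0.5 = 6.8025
  [0.5→1.5]: (27.21+35.28)/2 × 1 = 31.245
  [1.5→2.5]: (35.28+28.53)/2 × 1 = 31.905
  [2.5→3]: (28.53+24.70)/2 × 0.5 = 13.3075
  Sum = 83.26 mcg/mL·h
Tail: C_last/k_e = 24.70/0.327 = 75.535
AUC_0→∞ (sublingual tablet) = 83.26 + 75.535 = 158.795 mcg/mL·h
F = (AUC_ev/D_ev)/(AUC_iv/D_iv) = (158.795/200)/(67.6/50) = 0.793975/1.352 = 0.5873

F = 0.587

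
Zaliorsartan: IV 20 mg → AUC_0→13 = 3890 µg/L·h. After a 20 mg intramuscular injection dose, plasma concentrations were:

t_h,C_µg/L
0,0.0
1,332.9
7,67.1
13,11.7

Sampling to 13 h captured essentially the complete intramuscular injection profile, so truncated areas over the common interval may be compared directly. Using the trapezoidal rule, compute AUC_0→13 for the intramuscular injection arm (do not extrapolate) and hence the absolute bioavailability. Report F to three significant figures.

F = 0.412

Trapezoidal AUC_0→13 (intramuscular injection):
  [0→1]: (0.0+332.9)/2 × 1 = 166.45
  [1→7]: (332.9+67.1)/2 × 6 = 1200.0
  [7→13]: (67.1+11.7)/2 × 6 = 236.4
  Sum = 1602.85 µg/L·h
F = (AUC_ev/D_ev)/(AUC_iv/D_iv) = (1602.85/20)/(3890/20) = 80.1425/194.5 = 0.4120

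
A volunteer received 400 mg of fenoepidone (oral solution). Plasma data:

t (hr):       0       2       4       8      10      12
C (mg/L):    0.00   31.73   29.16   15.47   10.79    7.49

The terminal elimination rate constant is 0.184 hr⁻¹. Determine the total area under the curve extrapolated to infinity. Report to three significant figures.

Trapezoidal AUC_0→12:
  [0→2]: (0.00+31.73)/2 × 2 = 31.73
  [2→4]: (31.73+29.16)/2 × 2 = 60.89
  [4→8]: (29.16+15.47)/2 × 4 = 89.26
  [8→10]: (15.47+10.79)/2 × 2 = 26.26
  [10→12]: (10.79+7.49)/2 × 2 = 18.28
  Sum = 226.42 mg/L·hr
Extrapolated tail: C_last / k_e = 7.49 / 0.184 = 40.707
AUC_0→∞ = 226.42 + 40.707 = 267.127 mg/L·hr

AUC = 267 mg/L·hr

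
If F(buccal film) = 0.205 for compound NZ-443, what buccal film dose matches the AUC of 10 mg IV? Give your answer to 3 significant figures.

D_buccal = 48.8 mg

For equal systemic exposure: F × D_ev = D_iv
D_ev = D_iv / F = 10 / 0.205 = 48.7805 mg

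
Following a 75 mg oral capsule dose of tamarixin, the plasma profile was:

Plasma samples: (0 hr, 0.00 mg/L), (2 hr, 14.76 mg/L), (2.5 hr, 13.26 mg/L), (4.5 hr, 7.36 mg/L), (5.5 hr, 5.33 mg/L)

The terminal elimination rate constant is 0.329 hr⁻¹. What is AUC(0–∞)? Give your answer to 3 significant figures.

AUC = 64.9 mg/L·hr

Trapezoidal AUC_0→5.5:
  [0→2]: (0.00+14.76)/2 × 2 = 14.76
  [2→2.5]: (14.76+13.26)/2 × 0.5 = 7.005
  [2.5→4.5]: (13.26+7.36)/2 × 2 = 20.62
  [4.5→5.5]: (7.36+5.33)/2 × 1 = 6.345
  Sum = 48.73 mg/L·hr
Extrapolated tail: C_last / k_e = 5.33 / 0.329 = 16.201
AUC_0→∞ = 48.73 + 16.201 = 64.931 mg/L·hr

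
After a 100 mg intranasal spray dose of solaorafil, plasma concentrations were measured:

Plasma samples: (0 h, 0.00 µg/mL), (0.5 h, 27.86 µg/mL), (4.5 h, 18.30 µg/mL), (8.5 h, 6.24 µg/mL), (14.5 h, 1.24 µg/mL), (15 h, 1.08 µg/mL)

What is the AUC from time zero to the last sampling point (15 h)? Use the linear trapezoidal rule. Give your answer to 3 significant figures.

Trapezoidal AUC_0→15:
  [0→0.5]: (0.00+27.86)/2 × 0.5 = 6.965
  [0.5→4.5]: (27.86+18.30)/2 × 4 = 92.32
  [4.5→8.5]: (18.30+6.24)/2 × 4 = 49.08
  [8.5→14.5]: (6.24+1.24)/2 × 6 = 22.44
  [14.5→15]: (1.24+1.08)/2 × 0.5 = 0.58
  Sum = 171.385 µg/mL·h

AUC = 171 µg/mL·h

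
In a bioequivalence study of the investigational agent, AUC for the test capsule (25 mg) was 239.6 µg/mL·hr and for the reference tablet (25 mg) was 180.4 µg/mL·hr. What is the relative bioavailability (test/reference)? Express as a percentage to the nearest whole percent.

F_rel = (AUC_test/D_test) / (AUC_ref/D_ref)
      = (239.6/25) / (180.4/25)
      = 9.584 / 7.216 = 1.3282 = 132.82%

F_rel = 133%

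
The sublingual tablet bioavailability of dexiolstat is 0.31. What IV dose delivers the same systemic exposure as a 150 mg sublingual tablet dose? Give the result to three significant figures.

Systemic exposure from an extravascular dose = F × D_ev, so the equivalent IV dose is F × D_ev.
D_iv = F × D_ev = 0.31 × 150 = 46.5 mg

D_iv = 46.5 mg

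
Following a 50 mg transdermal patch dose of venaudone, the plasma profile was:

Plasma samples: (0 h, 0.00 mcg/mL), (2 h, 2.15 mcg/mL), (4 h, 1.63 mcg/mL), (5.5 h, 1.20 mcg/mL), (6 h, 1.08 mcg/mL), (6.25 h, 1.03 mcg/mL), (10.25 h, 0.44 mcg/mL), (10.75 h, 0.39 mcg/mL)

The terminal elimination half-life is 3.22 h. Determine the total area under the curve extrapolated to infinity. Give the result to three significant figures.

AUC = 13.8 mcg/mL·h

Trapezoidal AUC_0→10.75:
  [0→2]: (0.00+2.15)/2 × 2 = 2.15
  [2→4]: (2.15+1.63)/2 × 2 = 3.78
  [4→5.5]: (1.63+1.20)/2 × 1.5 = 2.1225
  [5.5→6]: (1.20+1.08)/2 × 0.5 = 0.57
  [6→6.25]: (1.08+1.03)/2 × 0.25 = 0.26375
  [6.25→10.25]: (1.03+0.44)/2 × 4 = 2.94
  [10.25→10.75]: (0.44+0.39)/2 × 0.5 = 0.2075
  Sum = 12.03375 mcg/mL·h
k_e = ln2 / t½ = 0.693147 / 3.22 = 0.2153 h^-1
Extrapolated tail: C_last / k_e = 0.39 / 0.2153 = 1.811
AUC_0→∞ = 12.03375 + 1.811 = 13.84475 mcg/mL·h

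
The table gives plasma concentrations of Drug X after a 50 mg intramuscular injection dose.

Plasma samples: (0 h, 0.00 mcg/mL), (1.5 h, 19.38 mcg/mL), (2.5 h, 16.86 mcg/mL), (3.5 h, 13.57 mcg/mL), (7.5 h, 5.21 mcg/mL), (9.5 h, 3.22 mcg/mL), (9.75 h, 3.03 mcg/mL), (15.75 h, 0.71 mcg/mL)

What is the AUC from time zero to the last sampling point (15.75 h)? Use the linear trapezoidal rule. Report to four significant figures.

AUC = 105.9 mcg/mL·h

Trapezoidal AUC_0→15.75:
  [0→1.5]: (0.00+19.38)/2 × 1.5 = 14.535
  [1.5→2.5]: (19.38+16.86)/2 × 1 = 18.12
  [2.5→3.5]: (16.86+13.57)/2 × 1 = 15.215
  [3.5→7.5]: (13.57+5.21)/2 × 4 = 37.56
  [7.5→9.5]: (5.21+3.22)/2 × 2 = 8.43
  [9.5→9.75]: (3.22+3.03)/2 × 0.25 = 0.78125
  [9.75→15.75]: (3.03+0.71)/2 × 6 = 11.22
  Sum = 105.86125 mcg/mL·h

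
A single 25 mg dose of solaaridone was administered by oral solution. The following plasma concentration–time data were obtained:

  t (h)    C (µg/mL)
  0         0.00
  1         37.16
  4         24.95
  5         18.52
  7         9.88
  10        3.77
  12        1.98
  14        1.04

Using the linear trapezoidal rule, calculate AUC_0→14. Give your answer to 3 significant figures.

Trapezoidal AUC_0→14:
  [0→1]: (0.00+37.16)/2 × 1 = 18.58
  [1→4]: (37.16+24.95)/2 × 3 = 93.165
  [4→5]: (24.95+18.52)/2 × 1 = 21.735
  [5→7]: (18.52+9.88)/2 × 2 = 28.4
  [7→10]: (9.88+3.77)/2 × 3 = 20.475
  [10→12]: (3.77+1.98)/2 × 2 = 5.75
  [12→14]: (1.98+1.04)/2 × 2 = 3.02
  Sum = 191.125 µg/mL·h

AUC = 191 µg/mL·h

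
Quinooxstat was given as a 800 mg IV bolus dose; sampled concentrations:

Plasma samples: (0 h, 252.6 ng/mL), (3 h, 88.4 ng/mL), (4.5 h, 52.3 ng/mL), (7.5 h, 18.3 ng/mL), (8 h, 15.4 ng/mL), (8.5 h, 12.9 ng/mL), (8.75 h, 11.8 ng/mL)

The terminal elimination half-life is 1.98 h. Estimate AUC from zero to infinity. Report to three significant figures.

AUC = 775 ng/mL·h

Trapezoidal AUC_0→8.75:
  [0→3]: (252.6+88.4)/2 × 3 = 511.5
  [3→4.5]: (88.4+52.3)/2 × 1.5 = 105.525
  [4.5→7.5]: (52.3+18.3)/2 × 3 = 105.9
  [7.5→8]: (18.3+15.4)/2 × 0.5 = 8.425
  [8→8.5]: (15.4+12.9)/2 × 0.5 = 7.075
  [8.5→8.75]: (12.9+11.8)/2 × 0.25 = 3.0875
  Sum = 741.5125 ng/mL·h
k_e = ln2 / t½ = 0.693147 / 1.98 = 0.3501 h^-1
Extrapolated tail: C_last / k_e = 11.8 / 0.3501 = 33.705
AUC_0→∞ = 741.5125 + 33.705 = 775.2175 ng/mL·h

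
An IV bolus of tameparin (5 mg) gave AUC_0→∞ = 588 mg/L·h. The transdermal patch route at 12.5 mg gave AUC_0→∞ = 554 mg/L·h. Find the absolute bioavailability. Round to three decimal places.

F = 0.377

F = (AUC_ev / D_ev) / (AUC_iv / D_iv)
  = (554/12.5) / (588/5)
  = 44.32 / 117.6 = 0.3769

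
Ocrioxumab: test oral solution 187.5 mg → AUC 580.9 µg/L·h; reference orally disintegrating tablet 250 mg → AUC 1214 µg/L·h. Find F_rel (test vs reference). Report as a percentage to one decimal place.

F_rel = (AUC_test/D_test) / (AUC_ref/D_ref)
      = (580.9/187.5) / (1214/250)
      = 3.09813 / 4.856 = 0.6380 = 63.80%

F_rel = 63.8%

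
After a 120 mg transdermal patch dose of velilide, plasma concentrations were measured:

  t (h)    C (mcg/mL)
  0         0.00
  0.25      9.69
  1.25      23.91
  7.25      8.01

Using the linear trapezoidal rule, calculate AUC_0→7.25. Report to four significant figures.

AUC = 113.8 mcg/mL·h

Trapezoidal AUC_0→7.25:
  [0→0.25]: (0.00+9.69)/2 × 0.25 = 1.21125
  [0.25→1.25]: (9.69+23.91)/2 × 1 = 16.8
  [1.25→7.25]: (23.91+8.01)/2 × 6 = 95.76
  Sum = 113.77125 mcg/mL·h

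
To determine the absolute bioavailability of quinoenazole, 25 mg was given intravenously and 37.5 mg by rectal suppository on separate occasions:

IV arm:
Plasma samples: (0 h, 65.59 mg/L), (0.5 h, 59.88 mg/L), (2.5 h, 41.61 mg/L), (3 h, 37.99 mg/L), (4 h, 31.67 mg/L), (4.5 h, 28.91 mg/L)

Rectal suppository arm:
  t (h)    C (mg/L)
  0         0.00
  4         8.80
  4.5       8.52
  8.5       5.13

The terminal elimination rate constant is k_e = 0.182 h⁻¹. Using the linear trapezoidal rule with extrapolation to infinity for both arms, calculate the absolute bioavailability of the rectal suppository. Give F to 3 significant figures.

Trapezoidal AUC_0→4.5 (IV):
  [0→0.5]: (65.59+59.88)/2 × 0.5 = 31.3675
  [0.5→2.5]: (59.88+41.61)/2 × 2 = 101.49
  [2.5→3]: (41.61+37.99)/2 × 0.5 = 19.9
  [3→4]: (37.99+31.67)/2 × 1 = 34.83
  [4→4.5]: (31.67+28.91)/2 × 0.5 = 15.145
  Sum = 202.7325 mg/L·h
IV tail: 28.91/0.182 = 158.846; AUC_iv,0→∞ = 202.7325 + 158.846 = 361.5785 mg/L·h
Trapezoidal AUC_0→8.5 (rectal suppository):
  [0→4]: (0.00+8.80)/2 × 4 = 17.6
  [4→4.5]: (8.80+8.52)/2 × 0.5 = 4.33
  [4.5→8.5]: (8.52+5.13)/2 × 4 = 27.3
  Sum = 49.23 mg/L·h
rectal suppository tail: 5.13/0.182 = 28.187; AUC_ev,0→∞ = 49.23 + 28.187 = 77.417 mg/L·h
F = (AUC_ev/D_ev)/(AUC_iv/D_iv) = (77.417/37.5)/(361.5785/25) = 2.06445/14.46314 = 0.1427

F = 0.143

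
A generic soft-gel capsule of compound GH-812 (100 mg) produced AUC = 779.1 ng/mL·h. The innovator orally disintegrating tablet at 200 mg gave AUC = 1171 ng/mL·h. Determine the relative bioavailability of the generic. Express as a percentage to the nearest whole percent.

F_rel = (AUC_test/D_test) / (AUC_ref/D_ref)
      = (779.1/100) / (1171/200)
      = 7.791 / 5.855 = 1.3307 = 133.07%

F_rel = 133%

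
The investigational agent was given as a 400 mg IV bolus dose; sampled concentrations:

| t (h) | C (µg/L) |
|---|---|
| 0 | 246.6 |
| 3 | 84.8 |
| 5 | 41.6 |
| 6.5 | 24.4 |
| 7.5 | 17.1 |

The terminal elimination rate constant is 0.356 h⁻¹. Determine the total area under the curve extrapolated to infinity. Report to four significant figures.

Trapezoidal AUC_0→7.5:
  [0→3]: (246.6+84.8)/2 × 3 = 497.1
  [3→5]: (84.8+41.6)/2 × 2 = 126.4
  [5→6.5]: (41.6+24.4)/2 × 1.5 = 49.5
  [6.5→7.5]: (24.4+17.1)/2 × 1 = 20.75
  Sum = 693.75 µg/L·h
Extrapolated tail: C_last / k_e = 17.1 / 0.356 = 48.034
AUC_0→∞ = 693.75 + 48.034 = 741.784 µg/L·h

AUC = 741.8 µg/L·h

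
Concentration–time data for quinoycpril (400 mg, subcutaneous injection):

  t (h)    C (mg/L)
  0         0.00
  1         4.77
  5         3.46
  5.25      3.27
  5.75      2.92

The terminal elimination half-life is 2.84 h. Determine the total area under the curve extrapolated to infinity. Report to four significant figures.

Trapezoidal AUC_0→5.75:
  [0→1]: (0.00+4.77)/2 × 1 = 2.385
  [1→5]: (4.77+3.46)/2 × 4 = 16.46
  [5→5.25]: (3.46+3.27)/2 × 0.25 = 0.84125
  [5.25→5.75]: (3.27+2.92)/2 × 0.5 = 1.5475
  Sum = 21.23375 mg/L·h
k_e = ln2 / t½ = 0.693147 / 2.84 = 0.2441 h^-1
Extrapolated tail: C_last / k_e = 2.92 / 0.2441 = 11.962
AUC_0→∞ = 21.23375 + 11.962 = 33.19575 mg/L·h

AUC = 33.20 mg/L·h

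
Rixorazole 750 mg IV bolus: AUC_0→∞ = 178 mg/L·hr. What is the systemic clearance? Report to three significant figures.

CL = Dose_iv / AUC_0→∞
   = 750 / 178 = 4.21348 L/hr

CL = 4.21 L/hr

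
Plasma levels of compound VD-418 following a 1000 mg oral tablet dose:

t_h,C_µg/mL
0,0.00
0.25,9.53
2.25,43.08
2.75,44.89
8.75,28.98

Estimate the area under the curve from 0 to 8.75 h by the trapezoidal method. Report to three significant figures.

AUC = 297 µg/mL·h

Trapezoidal AUC_0→8.75:
  [0→0.25]: (0.00+9.53)/2 × 0.25 = 1.19125
  [0.25→2.25]: (9.53+43.08)/2 × 2 = 52.61
  [2.25→2.75]: (43.08+44.89)/2 × 0.5 = 21.9925
  [2.75→8.75]: (44.89+28.98)/2 × 6 = 221.61
  Sum = 297.40375 µg/mL·h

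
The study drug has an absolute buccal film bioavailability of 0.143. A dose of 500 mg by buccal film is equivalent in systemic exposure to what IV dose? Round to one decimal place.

Systemic exposure from an extravascular dose = F × D_ev, so the equivalent IV dose is F × D_ev.
D_iv = F × D_ev = 0.143 × 500 = 71.5 mg

D_iv = 71.5 mg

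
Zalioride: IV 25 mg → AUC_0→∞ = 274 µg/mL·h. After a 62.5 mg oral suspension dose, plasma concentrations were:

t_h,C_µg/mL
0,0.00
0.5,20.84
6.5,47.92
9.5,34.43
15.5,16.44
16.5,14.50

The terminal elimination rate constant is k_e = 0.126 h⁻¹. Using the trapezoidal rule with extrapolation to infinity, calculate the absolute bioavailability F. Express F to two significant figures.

F = 0.90

Trapezoidal AUC_0→16.5 (oral suspension):
  [0→0.5]: (0.00+20.84)/2 × 0.5 = 5.21
  [0.5→6.5]: (20.84+47.92)/2 × 6 = 206.28
  [6.5→9.5]: (47.92+34.43)/2 × 3 = 123.525
  [9.5→15.5]: (34.43+16.44)/2 × 6 = 152.61
  [15.5→16.5]: (16.44+14.50)/2 × 1 = 15.47
  Sum = 503.095 µg/mL·h
Tail: C_last/k_e = 14.50/0.126 = 115.079
AUC_0→∞ (oral suspension) = 503.095 + 115.079 = 618.174 µg/mL·h
F = (AUC_ev/D_ev)/(AUC_iv/D_iv) = (618.174/62.5)/(274/25) = 9.890784/10.96 = 0.9024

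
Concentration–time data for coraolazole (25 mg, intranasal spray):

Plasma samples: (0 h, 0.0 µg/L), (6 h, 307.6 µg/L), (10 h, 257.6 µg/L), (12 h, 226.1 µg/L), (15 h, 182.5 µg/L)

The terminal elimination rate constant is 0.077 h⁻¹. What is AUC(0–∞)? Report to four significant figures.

AUC = 5520 µg/L·h

Trapezoidal AUC_0→15:
  [0→6]: (0.0+307.6)/2 × 6 = 922.8
  [6→10]: (307.6+257.6)/2 × 4 = 1130.4
  [10→12]: (257.6+226.1)/2 × 2 = 483.7
  [12→15]: (226.1+182.5)/2 × 3 = 612.9
  Sum = 3149.8 µg/L·h
Extrapolated tail: C_last / k_e = 182.5 / 0.077 = 2370.130
AUC_0→∞ = 3149.8 + 2370.130 = 5519.93 µg/L·h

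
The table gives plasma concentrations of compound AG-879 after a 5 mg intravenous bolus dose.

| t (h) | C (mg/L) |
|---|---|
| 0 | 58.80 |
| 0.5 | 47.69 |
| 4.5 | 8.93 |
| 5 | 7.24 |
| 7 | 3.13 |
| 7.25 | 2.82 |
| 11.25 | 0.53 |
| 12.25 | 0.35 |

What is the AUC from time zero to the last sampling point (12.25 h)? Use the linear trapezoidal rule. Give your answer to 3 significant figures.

AUC = 162 mg/L·h

Trapezoidal AUC_0→12.25:
  [0→0.5]: (58.80+47.69)/2 × 0.5 = 26.6225
  [0.5→4.5]: (47.69+8.93)/2 × 4 = 113.24
  [4.5→5]: (8.93+7.24)/2 × 0.5 = 4.0425
  [5→7]: (7.24+3.13)/2 × 2 = 10.37
  [7→7.25]: (3.13+2.82)/2 × 0.25 = 0.74375
  [7.25→11.25]: (2.82+0.53)/2 × 4 = 6.7
  [11.25→12.25]: (0.53+0.35)/2 × 1 = 0.44
  Sum = 162.15875 mg/L·h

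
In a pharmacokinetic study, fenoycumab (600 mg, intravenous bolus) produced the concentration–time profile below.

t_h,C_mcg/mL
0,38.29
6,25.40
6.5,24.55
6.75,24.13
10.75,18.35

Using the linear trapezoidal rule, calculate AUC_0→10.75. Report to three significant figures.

AUC = 295 mcg/mL·h

Trapezoidal AUC_0→10.75:
  [0→6]: (38.29+25.40)/2 × 6 = 191.07
  [6→6.5]: (25.40+24.55)/2 × 0.5 = 12.4875
  [6.5→6.75]: (24.55+24.13)/2 × 0.25 = 6.085
  [6.75→10.75]: (24.13+18.35)/2 × 4 = 84.96
  Sum = 294.6025 mcg/mL·h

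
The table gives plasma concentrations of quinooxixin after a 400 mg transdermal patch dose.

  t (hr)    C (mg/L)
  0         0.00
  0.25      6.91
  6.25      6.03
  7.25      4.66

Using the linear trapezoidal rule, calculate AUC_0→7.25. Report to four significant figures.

AUC = 45.03 mg/L·hr

Trapezoidal AUC_0→7.25:
  [0→0.25]: (0.00+6.91)/2 × 0.25 = 0.86375
  [0.25→6.25]: (6.91+6.03)/2 × 6 = 38.82
  [6.25→7.25]: (6.03+4.66)/2 × 1 = 5.345
  Sum = 45.02875 mg/L·hr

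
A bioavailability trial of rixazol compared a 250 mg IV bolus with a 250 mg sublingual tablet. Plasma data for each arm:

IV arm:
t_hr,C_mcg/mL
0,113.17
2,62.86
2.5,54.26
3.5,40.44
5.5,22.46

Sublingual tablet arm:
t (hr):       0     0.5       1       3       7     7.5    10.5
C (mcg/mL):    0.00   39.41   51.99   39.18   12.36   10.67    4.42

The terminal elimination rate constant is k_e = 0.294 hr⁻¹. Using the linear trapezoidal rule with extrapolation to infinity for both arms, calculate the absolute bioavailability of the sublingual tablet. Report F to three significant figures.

F = 0.690

Trapezoidal AUC_0→5.5 (IV):
  [0→2]: (113.17+62.86)/2 × 2 = 176.03
  [2→2.5]: (62.86+54.26)/2 × 0.5 = 29.28
  [2.5→3.5]: (54.26+40.44)/2 × 1 = 47.35
  [3.5→5.5]: (40.44+22.46)/2 × 2 = 62.9
  Sum = 315.56 mcg/mL·hr
IV tail: 22.46/0.294 = 76.395; AUC_iv,0→∞ = 315.56 + 76.395 = 391.955 mcg/mL·hr
Trapezoidal AUC_0→10.5 (sublingual tablet):
  [0→0.5]: (0.00+39.41)/2 × 0.5 = 9.8525
  [0.5→1]: (39.41+51.99)/2 × 0.5 = 22.85
  [1→3]: (51.99+39.18)/2 × 2 = 91.17
  [3→7]: (39.18+12.36)/2 × 4 = 103.08
  [7→7.5]: (12.36+10.67)/2 × 0.5 = 5.7575
  [7.5→10.5]: (10.67+4.42)/2 × 3 = 22.635
  Sum = 255.345 mcg/mL·hr
sublingual tablet tail: 4.42/0.294 = 15.034; AUC_ev,0→∞ = 255.345 + 15.034 = 270.379 mcg/mL·hr
F = (AUC_ev/D_ev)/(AUC_iv/D_iv) = (270.379/250)/(391.955/250) = 1.081516/1.56782 = 0.6898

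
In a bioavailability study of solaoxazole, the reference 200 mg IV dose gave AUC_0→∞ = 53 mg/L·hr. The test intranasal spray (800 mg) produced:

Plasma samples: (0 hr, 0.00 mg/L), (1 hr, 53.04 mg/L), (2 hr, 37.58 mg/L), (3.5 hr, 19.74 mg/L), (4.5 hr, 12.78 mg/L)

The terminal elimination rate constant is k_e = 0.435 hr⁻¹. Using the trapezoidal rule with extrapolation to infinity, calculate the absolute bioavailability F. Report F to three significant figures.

Trapezoidal AUC_0→4.5 (intranasal spray):
  [0→1]: (0.00+53.04)/2 × 1 = 26.52
  [1→2]: (53.04+37.58)/2 × 1 = 45.31
  [2→3.5]: (37.58+19.74)/2 × 1.5 = 42.99
  [3.5→4.5]: (19.74+12.78)/2 × 1 = 16.26
  Sum = 131.08 mg/L·hr
Tail: C_last/k_e = 12.78/0.435 = 29.379
AUC_0→∞ (intranasal spray) = 131.08 + 29.379 = 160.459 mg/L·hr
F = (AUC_ev/D_ev)/(AUC_iv/D_iv) = (160.459/800)/(53/200) = 0.20057375/0.265 = 0.7569

F = 0.757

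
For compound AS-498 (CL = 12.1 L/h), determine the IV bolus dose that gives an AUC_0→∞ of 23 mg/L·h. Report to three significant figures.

Dose_iv = CL × AUC_0→∞
     = 12.1 × 23 = 278.3 mg

Dose = 278 mg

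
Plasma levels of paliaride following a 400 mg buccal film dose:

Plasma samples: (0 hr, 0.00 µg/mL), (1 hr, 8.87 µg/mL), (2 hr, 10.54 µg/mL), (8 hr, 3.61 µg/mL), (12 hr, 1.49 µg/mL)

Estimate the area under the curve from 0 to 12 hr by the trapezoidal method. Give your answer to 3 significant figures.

Trapezoidal AUC_0→12:
  [0→1]: (0.00+8.87)/2 × 1 = 4.435
  [1→2]: (8.87+10.54)/2 × 1 = 9.705
  [2→8]: (10.54+3.61)/2 × 6 = 42.45
  [8→12]: (3.61+1.49)/2 × 4 = 10.2
  Sum = 66.79 µg/mL·hr

AUC = 66.8 µg/mL·hr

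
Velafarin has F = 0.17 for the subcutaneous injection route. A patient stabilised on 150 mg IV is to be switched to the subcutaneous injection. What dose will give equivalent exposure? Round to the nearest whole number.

For equal systemic exposure: F × D_ev = D_iv
D_ev = D_iv / F = 150 / 0.17 = 882.353 mg

D_subcutaneous = 882 mg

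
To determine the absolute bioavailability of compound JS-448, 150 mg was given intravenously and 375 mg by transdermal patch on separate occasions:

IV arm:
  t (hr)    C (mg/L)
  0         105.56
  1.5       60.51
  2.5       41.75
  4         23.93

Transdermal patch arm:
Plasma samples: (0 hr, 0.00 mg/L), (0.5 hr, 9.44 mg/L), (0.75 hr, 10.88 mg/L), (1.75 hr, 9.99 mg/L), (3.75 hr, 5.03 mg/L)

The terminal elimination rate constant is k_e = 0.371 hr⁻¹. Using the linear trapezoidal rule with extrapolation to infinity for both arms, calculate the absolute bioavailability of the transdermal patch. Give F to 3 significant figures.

F = 0.0607

Trapezoidal AUC_0→4 (IV):
  [0→1.5]: (105.56+60.51)/2 × 1.5 = 124.5525
  [1.5→2.5]: (60.51+41.75)/2 × 1 = 51.13
  [2.5→4]: (41.75+23.93)/2 × 1.5 = 49.26
  Sum = 224.9425 mg/L·hr
IV tail: 23.93/0.371 = 64.501; AUC_iv,0→∞ = 224.9425 + 64.501 = 289.4435 mg/L·hr
Trapezoidal AUC_0→3.75 (transdermal patch):
  [0→0.5]: (0.00+9.44)/2 × 0.5 = 2.36
  [0.5→0.75]: (9.44+10.88)/2 × 0.25 = 2.54
  [0.75→1.75]: (10.88+9.99)/2 × 1 = 10.435
  [1.75→3.75]: (9.99+5.03)/2 × 2 = 15.02
  Sum = 30.355 mg/L·hr
transdermal patch tail: 5.03/0.371 = 13.558; AUC_ev,0→∞ = 30.355 + 13.558 = 43.913 mg/L·hr
F = (AUC_ev/D_ev)/(AUC_iv/D_iv) = (43.913/375)/(289.4435/150) = 0.117101/1.92962 = 0.0607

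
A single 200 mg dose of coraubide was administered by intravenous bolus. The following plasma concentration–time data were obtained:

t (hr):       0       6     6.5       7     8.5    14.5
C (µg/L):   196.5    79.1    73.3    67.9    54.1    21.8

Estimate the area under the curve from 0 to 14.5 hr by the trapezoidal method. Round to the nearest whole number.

AUC = 1219 µg/L·hr

Trapezoidal AUC_0→14.5:
  [0→6]: (196.5+79.1)/2 × 6 = 826.8
  [6→6.5]: (79.1+73.3)/2 × 0.5 = 38.1
  [6.5→7]: (73.3+67.9)/2 × 0.5 = 35.3
  [7→8.5]: (67.9+54.1)/2 × 1.5 = 91.5
  [8.5→14.5]: (54.1+21.8)/2 × 6 = 227.7
  Sum = 1219.4 µg/L·hr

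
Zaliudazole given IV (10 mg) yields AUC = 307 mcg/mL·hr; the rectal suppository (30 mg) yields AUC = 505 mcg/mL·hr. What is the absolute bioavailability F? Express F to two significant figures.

F = (AUC_ev / D_ev) / (AUC_iv / D_iv)
  = (505/30) / (307/10)
  = 16.8333 / 30.7 = 0.5483

F = 0.55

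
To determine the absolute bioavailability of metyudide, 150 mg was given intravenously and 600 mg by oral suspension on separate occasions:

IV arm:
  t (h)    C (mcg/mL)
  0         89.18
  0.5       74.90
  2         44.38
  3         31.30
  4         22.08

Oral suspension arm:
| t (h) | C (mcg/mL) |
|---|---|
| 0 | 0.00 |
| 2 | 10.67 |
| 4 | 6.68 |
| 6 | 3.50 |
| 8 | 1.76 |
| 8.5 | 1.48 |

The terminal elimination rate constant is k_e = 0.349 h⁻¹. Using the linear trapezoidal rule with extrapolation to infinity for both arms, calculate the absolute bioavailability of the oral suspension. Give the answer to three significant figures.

Trapezoidal AUC_0→4 (IV):
  [0→0.5]: (89.18+74.90)/2 × 0.5 = 41.02
  [0.5→2]: (74.90+44.38)/2 × 1.5 = 89.46
  [2→3]: (44.38+31.30)/2 × 1 = 37.84
  [3→4]: (31.30+22.08)/2 × 1 = 26.69
  Sum = 195.01 mcg/mL·h
IV tail: 22.08/0.349 = 63.266; AUC_iv,0→∞ = 195.01 + 63.266 = 258.276 mcg/mL·h
Trapezoidal AUC_0→8.5 (oral suspension):
  [0→2]: (0.00+10.67)/2 × 2 = 10.67
  [2→4]: (10.67+6.68)/2 × 2 = 17.35
  [4→6]: (6.68+3.50)/2 × 2 = 10.18
  [6→8]: (3.50+1.76)/2 × 2 = 5.26
  [8→8.5]: (1.76+1.48)/2 × 0.5 = 0.81
  Sum = 44.27 mcg/mL·h
oral suspension tail: 1.48/0.349 = 4.241; AUC_ev,0→∞ = 44.27 + 4.241 = 48.511 mcg/mL·h
F = (AUC_ev/D_ev)/(AUC_iv/D_iv) = (48.511/600)/(258.276/150) = 0.0808517/1.72184 = 0.0470

F = 0.0470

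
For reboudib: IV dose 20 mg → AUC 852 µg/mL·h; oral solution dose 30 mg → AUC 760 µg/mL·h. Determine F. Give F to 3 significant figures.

F = 0.595

F = (AUC_ev / D_ev) / (AUC_iv / D_iv)
  = (760/30) / (852/20)
  = 25.3333 / 42.6 = 0.5947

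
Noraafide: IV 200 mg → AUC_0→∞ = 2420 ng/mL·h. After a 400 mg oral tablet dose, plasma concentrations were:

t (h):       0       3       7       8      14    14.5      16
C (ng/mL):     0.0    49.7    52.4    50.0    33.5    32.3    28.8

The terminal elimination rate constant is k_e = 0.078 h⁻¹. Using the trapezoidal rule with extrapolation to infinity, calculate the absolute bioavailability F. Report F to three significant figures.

F = 0.209

Trapezoidal AUC_0→16 (oral tablet):
  [0→3]: (0.0+49.7)/2 × 3 = 74.55
  [3→7]: (49.7+52.4)/2 × 4 = 204.2
  [7→8]: (52.4+50.0)/2 × 1 = 51.2
  [8→14]: (50.0+33.5)/2 × 6 = 250.5
  [14→14.5]: (33.5+32.3)/2 × 0.5 = 16.45
  [14.5→16]: (32.3+28.8)/2 × 1.5 = 45.825
  Sum = 642.725 ng/mL·h
Tail: C_last/k_e = 28.8/0.078 = 369.231
AUC_0→∞ (oral tablet) = 642.725 + 369.231 = 1011.956 ng/mL·h
F = (AUC_ev/D_ev)/(AUC_iv/D_iv) = (1011.956/400)/(2420/200) = 2.52989/12.1 = 0.2091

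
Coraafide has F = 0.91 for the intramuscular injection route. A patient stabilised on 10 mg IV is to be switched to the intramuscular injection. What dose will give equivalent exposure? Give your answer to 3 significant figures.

D_intramuscular = 11.0 mg

For equal systemic exposure: F × D_ev = D_iv
D_ev = D_iv / F = 10 / 0.91 = 10.989 mg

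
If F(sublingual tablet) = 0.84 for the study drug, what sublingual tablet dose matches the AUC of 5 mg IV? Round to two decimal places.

D_sublingual = 5.95 mg

For equal systemic exposure: F × D_ev = D_iv
D_ev = D_iv / F = 5 / 0.84 = 5.95238 mg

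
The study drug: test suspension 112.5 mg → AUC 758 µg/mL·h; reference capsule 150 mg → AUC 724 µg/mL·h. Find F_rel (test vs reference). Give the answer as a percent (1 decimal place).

F_rel = (AUC_test/D_test) / (AUC_ref/D_ref)
      = (758/112.5) / (724/150)
      = 6.73778 / 4.82667 = 1.3959 = 139.59%

F_rel = 139.6%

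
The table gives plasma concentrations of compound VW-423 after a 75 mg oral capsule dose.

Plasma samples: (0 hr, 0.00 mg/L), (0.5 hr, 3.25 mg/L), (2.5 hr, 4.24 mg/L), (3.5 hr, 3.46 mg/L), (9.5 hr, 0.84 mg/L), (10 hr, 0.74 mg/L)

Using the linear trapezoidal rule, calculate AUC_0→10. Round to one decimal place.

AUC = 25.4 mg/L·hr

Trapezoidal AUC_0→10:
  [0→0.5]: (0.00+3.25)/2 × 0.5 = 0.8125
  [0.5→2.5]: (3.25+4.24)/2 × 2 = 7.49
  [2.5→3.5]: (4.24+3.46)/2 × 1 = 3.85
  [3.5→9.5]: (3.46+0.84)/2 × 6 = 12.9
  [9.5→10]: (0.84+0.74)/2 × 0.5 = 0.395
  Sum = 25.4475 mg/L·hr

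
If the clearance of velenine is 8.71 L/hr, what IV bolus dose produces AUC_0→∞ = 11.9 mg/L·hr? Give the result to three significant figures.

Dose_iv = CL × AUC_0→∞
     = 8.71 × 11.9 = 103.649 mg

Dose = 104 mg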